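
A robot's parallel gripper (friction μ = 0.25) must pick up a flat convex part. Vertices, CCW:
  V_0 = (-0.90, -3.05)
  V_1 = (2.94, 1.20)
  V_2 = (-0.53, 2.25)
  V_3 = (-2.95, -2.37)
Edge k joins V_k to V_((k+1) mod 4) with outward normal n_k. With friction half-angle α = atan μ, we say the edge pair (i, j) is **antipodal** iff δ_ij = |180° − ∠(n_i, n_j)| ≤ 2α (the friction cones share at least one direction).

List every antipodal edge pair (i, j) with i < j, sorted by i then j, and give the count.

count = 2; pairs: (0,2), (1,3)

α = atan 0.25 = 14.04°;  2α = 28.07°
n_0 = (+0.7420, -0.6704)
n_1 = (+0.2896, +0.9571)
n_2 = (-0.8858, +0.4640)
n_3 = (-0.3148, -0.9491)
  (0,1): δ = 64.74°  ·
  (0,2): δ = 14.45°  ✓
  (0,3): δ = 113.75°  ·
  (1,2): δ = 100.81°  ·
  (1,3): δ = 1.52°  ✓
  (2,3): δ = 80.71°  ·
antipodal pairs: 2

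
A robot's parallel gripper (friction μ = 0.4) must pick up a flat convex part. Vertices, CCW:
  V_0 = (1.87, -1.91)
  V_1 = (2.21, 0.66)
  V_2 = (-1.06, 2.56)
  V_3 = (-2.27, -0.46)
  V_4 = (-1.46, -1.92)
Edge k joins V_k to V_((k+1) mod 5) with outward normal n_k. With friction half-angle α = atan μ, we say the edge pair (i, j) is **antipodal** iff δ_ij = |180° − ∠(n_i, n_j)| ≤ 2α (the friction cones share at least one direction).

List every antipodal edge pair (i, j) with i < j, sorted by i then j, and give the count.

α = atan 0.4 = 21.80°;  2α = 43.60°
n_0 = (+0.9914, -0.1312)
n_1 = (+0.5024, +0.8646)
n_2 = (-0.9283, +0.3719)
n_3 = (-0.8744, -0.4851)
n_4 = (+0.0030, -1.0000)
  (0,1): δ = 112.62°  ·
  (0,2): δ = 14.30°  ✓
  (0,3): δ = 36.56°  ✓
  (0,4): δ = 97.71°  ·
  (1,2): δ = 81.68°  ·
  (1,3): δ = 30.82°  ✓
  (1,4): δ = 30.33°  ✓
  (2,3): δ = 129.14°  ·
  (2,4): δ = 67.99°  ·
  (3,4): δ = 118.85°  ·
antipodal pairs: 4

count = 4; pairs: (0,2), (0,3), (1,3), (1,4)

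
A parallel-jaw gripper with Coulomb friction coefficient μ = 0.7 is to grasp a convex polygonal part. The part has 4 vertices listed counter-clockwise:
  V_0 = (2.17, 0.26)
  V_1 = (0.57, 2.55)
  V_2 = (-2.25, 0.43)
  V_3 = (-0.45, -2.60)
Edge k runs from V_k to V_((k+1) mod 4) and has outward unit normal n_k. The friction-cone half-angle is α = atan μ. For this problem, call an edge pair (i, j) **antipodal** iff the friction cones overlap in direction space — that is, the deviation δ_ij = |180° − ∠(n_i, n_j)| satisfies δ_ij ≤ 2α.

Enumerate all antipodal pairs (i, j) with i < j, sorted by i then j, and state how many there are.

α = atan 0.7 = 34.99°;  2α = 69.98°
n_0 = (+0.8197, +0.5727)
n_1 = (-0.6009, +0.7993)
n_2 = (-0.8597, -0.5107)
n_3 = (+0.7374, -0.6755)
  (0,1): δ = 88.01°  ·
  (0,2): δ = 4.23°  ✓
  (0,3): δ = 102.57°  ·
  (1,2): δ = 96.22°  ·
  (1,3): δ = 10.57°  ✓
  (2,3): δ = 73.21°  ·
antipodal pairs: 2

count = 2; pairs: (0,2), (1,3)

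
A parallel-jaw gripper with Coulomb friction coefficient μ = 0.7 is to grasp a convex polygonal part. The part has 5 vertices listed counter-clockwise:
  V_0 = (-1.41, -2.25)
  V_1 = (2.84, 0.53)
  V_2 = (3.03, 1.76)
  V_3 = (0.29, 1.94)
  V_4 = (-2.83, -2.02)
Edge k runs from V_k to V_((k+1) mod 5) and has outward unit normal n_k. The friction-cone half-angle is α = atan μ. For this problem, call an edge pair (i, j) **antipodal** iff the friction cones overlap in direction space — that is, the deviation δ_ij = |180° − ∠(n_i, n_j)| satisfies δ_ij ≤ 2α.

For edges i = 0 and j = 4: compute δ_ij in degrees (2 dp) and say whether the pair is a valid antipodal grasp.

δ = 137.61°, invalid

α = atan 0.7 = 34.99°;  2α = 69.98°
edge 0: e_0 = (+4.25, +2.78);  n_0 = (+0.5474, -0.8369)
edge 4: e_4 = (+1.42, -0.23);  n_4 = (-0.1599, -0.9871)
∠(n_0, n_4) = 42.39°
δ = |180° − 42.39°| = 137.61°
137.61° > 2α = 69.98°  →  invalid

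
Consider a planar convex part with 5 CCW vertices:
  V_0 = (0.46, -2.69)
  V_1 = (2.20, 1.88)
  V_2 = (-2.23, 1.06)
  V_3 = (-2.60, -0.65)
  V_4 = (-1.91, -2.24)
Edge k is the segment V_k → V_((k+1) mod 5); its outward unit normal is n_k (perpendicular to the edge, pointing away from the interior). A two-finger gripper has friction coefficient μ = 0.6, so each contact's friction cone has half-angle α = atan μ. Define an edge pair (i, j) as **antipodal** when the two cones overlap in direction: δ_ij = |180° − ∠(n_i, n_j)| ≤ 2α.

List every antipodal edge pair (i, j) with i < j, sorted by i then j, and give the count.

count = 4; pairs: (0,1), (0,2), (0,3), (1,4)

α = atan 0.6 = 30.96°;  2α = 61.93°
n_0 = (+0.9346, -0.3558)
n_1 = (-0.1820, +0.9833)
n_2 = (-0.9774, +0.2115)
n_3 = (-0.9173, -0.3981)
n_4 = (-0.1865, -0.9824)
  (0,1): δ = 58.67°  ✓
  (0,2): δ = 8.63°  ✓
  (0,3): δ = 44.30°  ✓
  (0,4): δ = 100.09°  ·
  (1,2): δ = 112.70°  ·
  (1,3): δ = 77.03°  ·
  (1,4): δ = 21.24°  ✓
  (2,3): δ = 144.33°  ·
  (2,4): δ = 88.54°  ·
  (3,4): δ = 124.21°  ·
antipodal pairs: 4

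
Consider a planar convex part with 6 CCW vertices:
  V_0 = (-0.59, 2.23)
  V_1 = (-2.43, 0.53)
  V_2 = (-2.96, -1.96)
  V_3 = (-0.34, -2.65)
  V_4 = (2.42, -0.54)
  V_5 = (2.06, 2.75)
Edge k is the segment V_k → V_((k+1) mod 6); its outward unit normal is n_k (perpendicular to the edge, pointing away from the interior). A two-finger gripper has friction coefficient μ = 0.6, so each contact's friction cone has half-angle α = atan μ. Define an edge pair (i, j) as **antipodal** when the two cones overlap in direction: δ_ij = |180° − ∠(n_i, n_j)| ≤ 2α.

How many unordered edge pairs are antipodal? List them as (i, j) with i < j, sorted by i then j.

count = 7; pairs: (0,2), (0,3), (0,4), (1,3), (1,4), (2,5), (3,5)

α = atan 0.6 = 30.96°;  2α = 61.93°
n_0 = (-0.6786, +0.7345)
n_1 = (-0.9781, +0.2082)
n_2 = (-0.2547, -0.9670)
n_3 = (+0.6073, -0.7944)
n_4 = (+0.9941, +0.1088)
n_5 = (-0.1926, +0.9813)
  (0,1): δ = 144.75°  ·
  (0,2): δ = 57.49°  ✓
  (0,3): δ = 5.34°  ✓
  (0,4): δ = 53.51°  ✓
  (0,5): δ = 148.37°  ·
  (1,2): δ = 92.74°  ·
  (1,3): δ = 40.59°  ✓
  (1,4): δ = 18.26°  ✓
  (1,5): δ = 113.12°  ·
  (2,3): δ = 127.85°  ·
  (2,4): δ = 69.00°  ·
  (2,5): δ = 25.86°  ✓
  (3,4): δ = 121.15°  ·
  (3,5): δ = 26.30°  ✓
  (4,5): δ = 85.14°  ·
antipodal pairs: 7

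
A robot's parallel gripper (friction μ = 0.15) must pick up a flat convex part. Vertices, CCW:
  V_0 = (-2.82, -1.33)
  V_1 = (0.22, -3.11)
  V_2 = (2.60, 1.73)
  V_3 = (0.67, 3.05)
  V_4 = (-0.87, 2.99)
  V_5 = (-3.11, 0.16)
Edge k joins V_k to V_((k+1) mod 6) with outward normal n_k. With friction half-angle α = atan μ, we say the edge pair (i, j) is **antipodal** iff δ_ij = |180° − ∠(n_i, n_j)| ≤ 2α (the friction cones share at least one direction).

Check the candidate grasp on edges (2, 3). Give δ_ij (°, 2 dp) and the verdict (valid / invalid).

δ = 143.40°, invalid

α = atan 0.15 = 8.53°;  2α = 17.06°
edge 2: e_2 = (-1.93, +1.32);  n_2 = (+0.5645, +0.8254)
edge 3: e_3 = (-1.54, -0.06);  n_3 = (-0.0389, +0.9992)
∠(n_2, n_3) = 36.60°
δ = |180° − 36.60°| = 143.40°
143.40° > 2α = 17.06°  →  invalid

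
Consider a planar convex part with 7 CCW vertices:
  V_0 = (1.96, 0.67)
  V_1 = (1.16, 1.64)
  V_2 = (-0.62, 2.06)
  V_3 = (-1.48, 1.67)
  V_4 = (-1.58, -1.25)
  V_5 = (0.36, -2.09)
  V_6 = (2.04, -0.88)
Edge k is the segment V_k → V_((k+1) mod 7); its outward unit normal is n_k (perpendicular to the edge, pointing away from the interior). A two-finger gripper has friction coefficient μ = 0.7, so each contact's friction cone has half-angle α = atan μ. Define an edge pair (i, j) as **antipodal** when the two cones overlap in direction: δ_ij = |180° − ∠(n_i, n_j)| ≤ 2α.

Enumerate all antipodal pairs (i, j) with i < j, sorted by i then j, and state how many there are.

α = atan 0.7 = 34.99°;  2α = 69.98°
n_0 = (+0.7715, +0.6363)
n_1 = (+0.2296, +0.9733)
n_2 = (-0.4130, +0.9107)
n_3 = (-0.9994, +0.0342)
n_4 = (-0.3973, -0.9177)
n_5 = (+0.5844, -0.8114)
n_6 = (+0.9987, +0.0515)
  (0,1): δ = 142.79°  ·
  (0,2): δ = 105.12°  ·
  (0,3): δ = 41.48°  ✓
  (0,4): δ = 27.07°  ✓
  (0,5): δ = 86.25°  ·
  (0,6): δ = 143.44°  ·
  (1,2): δ = 142.33°  ·
  (1,3): δ = 78.69°  ·
  (1,4): δ = 10.14°  ✓
  (1,5): δ = 49.04°  ✓
  (1,6): δ = 106.23°  ·
  (2,3): δ = 116.36°  ·
  (2,4): δ = 47.81°  ✓
  (2,5): δ = 11.37°  ✓
  (2,6): δ = 68.56°  ✓
  (3,4): δ = 111.45°  ·
  (3,5): δ = 52.28°  ✓
  (3,6): δ = 4.92°  ✓
  (4,5): δ = 120.83°  ·
  (4,6): δ = 63.63°  ✓
  (5,6): δ = 122.81°  ·
antipodal pairs: 10

count = 10; pairs: (0,3), (0,4), (1,4), (1,5), (2,4), (2,5), (2,6), (3,5), (3,6), (4,6)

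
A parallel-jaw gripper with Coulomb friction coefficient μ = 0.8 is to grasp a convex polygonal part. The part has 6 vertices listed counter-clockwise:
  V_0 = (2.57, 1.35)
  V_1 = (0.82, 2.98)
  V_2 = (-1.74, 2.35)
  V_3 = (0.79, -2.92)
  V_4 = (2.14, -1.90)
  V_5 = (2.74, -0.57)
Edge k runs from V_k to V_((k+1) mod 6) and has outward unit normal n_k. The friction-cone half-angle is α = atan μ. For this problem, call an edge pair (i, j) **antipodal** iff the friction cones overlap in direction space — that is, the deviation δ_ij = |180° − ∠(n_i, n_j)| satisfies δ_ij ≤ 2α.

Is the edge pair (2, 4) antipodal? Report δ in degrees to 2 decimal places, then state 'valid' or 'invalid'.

δ = 49.93°, valid

α = atan 0.8 = 38.66°;  2α = 77.32°
edge 2: e_2 = (+2.53, -5.27);  n_2 = (-0.9015, -0.4328)
edge 4: e_4 = (+0.60, +1.33);  n_4 = (+0.9115, -0.4112)
∠(n_2, n_4) = 130.07°
δ = |180° − 130.07°| = 49.93°
49.93° ≤ 2α = 77.32°  →  valid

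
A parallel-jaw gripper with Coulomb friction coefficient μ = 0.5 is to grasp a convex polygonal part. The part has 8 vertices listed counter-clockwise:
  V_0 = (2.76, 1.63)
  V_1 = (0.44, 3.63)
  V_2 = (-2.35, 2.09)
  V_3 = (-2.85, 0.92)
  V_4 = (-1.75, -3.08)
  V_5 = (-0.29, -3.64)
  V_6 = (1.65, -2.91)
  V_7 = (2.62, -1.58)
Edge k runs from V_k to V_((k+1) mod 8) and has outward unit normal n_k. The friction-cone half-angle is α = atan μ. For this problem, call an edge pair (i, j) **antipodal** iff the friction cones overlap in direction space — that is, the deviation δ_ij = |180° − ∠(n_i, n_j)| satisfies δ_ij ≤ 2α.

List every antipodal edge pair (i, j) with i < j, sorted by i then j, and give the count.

α = atan 0.5 = 26.57°;  2α = 53.13°
n_0 = (+0.6529, +0.7574)
n_1 = (-0.4832, +0.8755)
n_2 = (-0.9196, +0.3930)
n_3 = (-0.9642, -0.2652)
n_4 = (-0.3581, -0.9337)
n_5 = (+0.3522, -0.9359)
n_6 = (+0.8079, -0.5893)
n_7 = (+0.9991, -0.0436)
  (0,1): δ = 110.34°  ·
  (0,2): δ = 72.38°  ·
  (0,3): δ = 33.86°  ✓
  (0,4): δ = 19.78°  ✓
  (0,5): δ = 61.38°  ·
  (0,6): δ = 94.66°  ·
  (0,7): δ = 128.27°  ·
  (1,2): δ = 142.04°  ·
  (1,3): δ = 103.52°  ·
  (1,4): δ = 49.88°  ✓
  (1,5): δ = 8.28°  ✓
  (1,6): δ = 25.00°  ✓
  (1,7): δ = 58.61°  ·
  (2,3): δ = 141.48°  ·
  (2,4): δ = 87.85°  ·
  (2,5): δ = 46.24°  ✓
  (2,6): δ = 12.96°  ✓
  (2,7): δ = 20.64°  ✓
  (3,4): δ = 126.36°  ·
  (3,5): δ = 84.76°  ·
  (3,6): δ = 51.48°  ✓
  (3,7): δ = 17.87°  ✓
  (4,5): δ = 138.39°  ·
  (4,6): δ = 105.12°  ·
  (4,7): δ = 71.51°  ·
  (5,6): δ = 146.72°  ·
  (5,7): δ = 113.12°  ·
  (6,7): δ = 146.39°  ·
antipodal pairs: 10

count = 10; pairs: (0,3), (0,4), (1,4), (1,5), (1,6), (2,5), (2,6), (2,7), (3,6), (3,7)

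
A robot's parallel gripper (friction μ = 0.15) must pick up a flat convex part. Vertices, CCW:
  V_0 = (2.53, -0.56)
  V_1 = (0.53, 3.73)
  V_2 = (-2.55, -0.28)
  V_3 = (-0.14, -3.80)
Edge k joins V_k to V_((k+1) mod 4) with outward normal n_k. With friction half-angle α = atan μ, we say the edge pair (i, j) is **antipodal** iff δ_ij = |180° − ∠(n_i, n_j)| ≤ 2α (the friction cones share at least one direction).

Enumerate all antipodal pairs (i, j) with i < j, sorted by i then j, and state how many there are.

count = 2; pairs: (0,2), (1,3)

α = atan 0.15 = 8.53°;  2α = 17.06°
n_0 = (+0.9063, +0.4225)
n_1 = (-0.7931, +0.6091)
n_2 = (-0.8251, -0.5649)
n_3 = (+0.7717, -0.6360)
  (0,1): δ = 62.52°  ·
  (0,2): δ = 9.40°  ✓
  (0,3): δ = 115.51°  ·
  (1,2): δ = 108.08°  ·
  (1,3): δ = 1.96°  ✓
  (2,3): δ = 73.89°  ·
antipodal pairs: 2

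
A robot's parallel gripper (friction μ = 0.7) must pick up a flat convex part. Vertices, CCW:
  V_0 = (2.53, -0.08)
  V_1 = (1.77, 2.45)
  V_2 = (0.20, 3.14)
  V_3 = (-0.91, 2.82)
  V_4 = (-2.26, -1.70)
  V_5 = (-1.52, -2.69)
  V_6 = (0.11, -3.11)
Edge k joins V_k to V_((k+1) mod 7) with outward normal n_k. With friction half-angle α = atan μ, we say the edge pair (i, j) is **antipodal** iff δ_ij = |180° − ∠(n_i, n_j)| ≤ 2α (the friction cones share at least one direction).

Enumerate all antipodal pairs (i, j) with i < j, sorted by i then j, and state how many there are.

α = atan 0.7 = 34.99°;  2α = 69.98°
n_0 = (+0.9577, +0.2877)
n_1 = (+0.4023, +0.9155)
n_2 = (-0.2770, +0.9609)
n_3 = (-0.9582, +0.2862)
n_4 = (-0.8010, -0.5987)
n_5 = (-0.2495, -0.9684)
n_6 = (+0.7814, -0.6241)
  (0,1): δ = 130.45°  ·
  (0,2): δ = 90.64°  ·
  (0,3): δ = 33.35°  ✓
  (0,4): δ = 20.06°  ✓
  (0,5): δ = 58.83°  ✓
  (0,6): δ = 124.67°  ·
  (1,2): δ = 140.19°  ·
  (1,3): δ = 82.90°  ·
  (1,4): δ = 29.50°  ✓
  (1,5): δ = 9.28°  ✓
  (1,6): δ = 75.11°  ·
  (2,3): δ = 122.71°  ·
  (2,4): δ = 69.30°  ✓
  (2,5): δ = 30.53°  ✓
  (2,6): δ = 35.30°  ✓
  (3,4): δ = 126.59°  ·
  (3,5): δ = 87.82°  ·
  (3,6): δ = 21.98°  ✓
  (4,5): δ = 141.23°  ·
  (4,6): δ = 75.39°  ·
  (5,6): δ = 114.16°  ·
antipodal pairs: 9

count = 9; pairs: (0,3), (0,4), (0,5), (1,4), (1,5), (2,4), (2,5), (2,6), (3,6)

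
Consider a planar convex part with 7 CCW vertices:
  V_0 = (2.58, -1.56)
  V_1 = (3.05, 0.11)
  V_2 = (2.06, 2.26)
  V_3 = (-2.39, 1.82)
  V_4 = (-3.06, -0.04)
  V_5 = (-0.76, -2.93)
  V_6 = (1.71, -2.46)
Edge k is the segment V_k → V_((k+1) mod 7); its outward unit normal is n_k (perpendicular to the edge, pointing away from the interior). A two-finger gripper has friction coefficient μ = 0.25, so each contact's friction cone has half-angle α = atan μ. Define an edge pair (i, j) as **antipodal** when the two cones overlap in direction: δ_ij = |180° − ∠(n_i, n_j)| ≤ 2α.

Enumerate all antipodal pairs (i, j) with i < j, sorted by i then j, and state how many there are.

count = 4; pairs: (0,3), (1,4), (2,5), (3,6)

α = atan 0.25 = 14.04°;  2α = 28.07°
n_0 = (+0.9626, -0.2709)
n_1 = (+0.9083, +0.4183)
n_2 = (-0.0984, +0.9951)
n_3 = (-0.9408, +0.3389)
n_4 = (-0.7825, -0.6227)
n_5 = (+0.1869, -0.9824)
n_6 = (+0.7190, -0.6950)
  (0,1): δ = 139.56°  ·
  (0,2): δ = 68.63°  ·
  (0,3): δ = 4.09°  ✓
  (0,4): δ = 54.23°  ·
  (0,5): δ = 116.49°  ·
  (0,6): δ = 151.69°  ·
  (1,2): δ = 109.08°  ·
  (1,3): δ = 44.53°  ·
  (1,4): δ = 13.79°  ✓
  (1,5): δ = 76.05°  ·
  (1,6): δ = 111.25°  ·
  (2,3): δ = 115.46°  ·
  (2,4): δ = 57.13°  ·
  (2,5): δ = 5.13°  ✓
  (2,6): δ = 40.32°  ·
  (3,4): δ = 121.68°  ·
  (3,5): δ = 59.42°  ·
  (3,6): δ = 24.22°  ✓
  (4,5): δ = 117.74°  ·
  (4,6): δ = 82.54°  ·
  (5,6): δ = 144.80°  ·
antipodal pairs: 4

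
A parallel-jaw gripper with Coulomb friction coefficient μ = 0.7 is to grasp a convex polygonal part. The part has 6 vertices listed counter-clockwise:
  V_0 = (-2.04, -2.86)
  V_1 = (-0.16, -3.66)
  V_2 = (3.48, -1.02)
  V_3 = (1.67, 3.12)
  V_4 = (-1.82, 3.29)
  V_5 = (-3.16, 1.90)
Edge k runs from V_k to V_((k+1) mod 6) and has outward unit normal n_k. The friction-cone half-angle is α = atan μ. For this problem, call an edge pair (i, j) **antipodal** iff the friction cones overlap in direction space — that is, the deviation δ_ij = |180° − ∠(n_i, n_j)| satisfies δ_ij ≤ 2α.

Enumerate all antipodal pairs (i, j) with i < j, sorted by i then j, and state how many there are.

count = 8; pairs: (0,2), (0,3), (0,4), (1,3), (1,4), (1,5), (2,4), (2,5)

α = atan 0.7 = 34.99°;  2α = 69.98°
n_0 = (-0.3916, -0.9202)
n_1 = (+0.5871, -0.8095)
n_2 = (+0.9163, +0.4006)
n_3 = (+0.0487, +0.9988)
n_4 = (-0.7199, +0.6940)
n_5 = (-0.9734, -0.2290)
  (0,1): δ = 121.00°  ·
  (0,2): δ = 43.33°  ✓
  (0,3): δ = 20.26°  ✓
  (0,4): δ = 69.10°  ✓
  (0,5): δ = 126.29°  ·
  (1,2): δ = 102.34°  ·
  (1,3): δ = 38.74°  ✓
  (1,4): δ = 10.10°  ✓
  (1,5): δ = 67.29°  ✓
  (2,3): δ = 116.40°  ·
  (2,4): δ = 67.57°  ✓
  (2,5): δ = 10.37°  ✓
  (3,4): δ = 131.16°  ·
  (3,5): δ = 73.97°  ·
  (4,5): δ = 122.81°  ·
antipodal pairs: 8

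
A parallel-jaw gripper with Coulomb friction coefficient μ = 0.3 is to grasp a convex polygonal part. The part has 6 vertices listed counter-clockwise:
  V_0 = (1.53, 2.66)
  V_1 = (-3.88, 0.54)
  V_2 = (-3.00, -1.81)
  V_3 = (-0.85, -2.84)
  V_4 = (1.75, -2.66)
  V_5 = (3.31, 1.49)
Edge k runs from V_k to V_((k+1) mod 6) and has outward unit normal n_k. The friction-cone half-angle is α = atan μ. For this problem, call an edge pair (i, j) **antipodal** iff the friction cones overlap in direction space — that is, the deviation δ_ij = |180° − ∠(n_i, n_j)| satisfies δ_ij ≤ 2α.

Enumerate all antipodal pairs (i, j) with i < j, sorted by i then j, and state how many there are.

α = atan 0.3 = 16.70°;  2α = 33.40°
n_0 = (-0.3649, +0.9311)
n_1 = (-0.9365, -0.3507)
n_2 = (-0.4320, -0.9019)
n_3 = (+0.0691, -0.9976)
n_4 = (+0.9361, -0.3519)
n_5 = (+0.5493, +0.8356)
  (0,1): δ = 90.87°  ·
  (0,2): δ = 47.00°  ·
  (0,3): δ = 17.44°  ✓
  (0,4): δ = 48.00°  ·
  (0,5): δ = 125.28°  ·
  (1,2): δ = 136.13°  ·
  (1,3): δ = 106.57°  ·
  (1,4): δ = 41.13°  ·
  (1,5): δ = 36.15°  ·
  (2,3): δ = 150.44°  ·
  (2,4): δ = 85.00°  ·
  (2,5): δ = 7.72°  ✓
  (3,4): δ = 114.56°  ·
  (3,5): δ = 37.28°  ·
  (4,5): δ = 102.72°  ·
antipodal pairs: 2

count = 2; pairs: (0,3), (2,5)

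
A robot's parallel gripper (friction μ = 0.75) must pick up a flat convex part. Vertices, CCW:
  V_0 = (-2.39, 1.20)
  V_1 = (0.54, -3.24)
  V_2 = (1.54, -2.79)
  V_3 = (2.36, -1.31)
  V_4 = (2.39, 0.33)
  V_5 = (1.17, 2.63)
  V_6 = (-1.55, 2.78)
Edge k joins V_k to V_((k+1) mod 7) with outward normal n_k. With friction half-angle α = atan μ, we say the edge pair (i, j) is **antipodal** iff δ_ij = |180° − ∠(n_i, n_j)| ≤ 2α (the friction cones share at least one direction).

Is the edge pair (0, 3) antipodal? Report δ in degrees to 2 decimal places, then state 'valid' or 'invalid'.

δ = 34.47°, valid

α = atan 0.75 = 36.87°;  2α = 73.74°
edge 0: e_0 = (+2.93, -4.44);  n_0 = (-0.8346, -0.5508)
edge 3: e_3 = (+0.03, +1.64);  n_3 = (+0.9998, -0.0183)
∠(n_0, n_3) = 145.53°
δ = |180° − 145.53°| = 34.47°
34.47° ≤ 2α = 73.74°  →  valid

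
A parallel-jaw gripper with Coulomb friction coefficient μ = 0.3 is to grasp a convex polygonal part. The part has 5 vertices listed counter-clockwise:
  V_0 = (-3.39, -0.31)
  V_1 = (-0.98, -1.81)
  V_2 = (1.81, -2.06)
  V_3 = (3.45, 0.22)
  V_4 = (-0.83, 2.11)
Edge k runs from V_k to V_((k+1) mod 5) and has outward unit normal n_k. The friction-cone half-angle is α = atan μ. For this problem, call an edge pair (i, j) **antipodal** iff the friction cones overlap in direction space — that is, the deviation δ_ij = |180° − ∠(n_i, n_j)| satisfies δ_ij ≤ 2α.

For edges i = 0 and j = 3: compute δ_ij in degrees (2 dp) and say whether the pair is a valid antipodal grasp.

α = atan 0.3 = 16.70°;  2α = 33.40°
edge 0: e_0 = (+2.41, -1.50);  n_0 = (-0.5284, -0.8490)
edge 3: e_3 = (-4.28, +1.89);  n_3 = (+0.4040, +0.9148)
∠(n_0, n_3) = 171.93°
δ = |180° − 171.93°| = 8.07°
8.07° ≤ 2α = 33.40°  →  valid

δ = 8.07°, valid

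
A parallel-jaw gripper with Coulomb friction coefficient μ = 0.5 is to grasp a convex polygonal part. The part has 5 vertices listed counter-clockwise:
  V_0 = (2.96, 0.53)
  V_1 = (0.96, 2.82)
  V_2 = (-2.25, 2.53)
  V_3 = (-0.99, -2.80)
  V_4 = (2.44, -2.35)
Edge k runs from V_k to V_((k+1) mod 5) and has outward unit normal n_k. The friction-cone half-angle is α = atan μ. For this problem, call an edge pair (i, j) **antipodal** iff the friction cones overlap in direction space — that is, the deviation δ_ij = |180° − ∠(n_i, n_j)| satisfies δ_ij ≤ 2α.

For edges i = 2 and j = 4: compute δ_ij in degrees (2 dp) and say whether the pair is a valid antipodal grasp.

δ = 23.54°, valid

α = atan 0.5 = 26.57°;  2α = 53.13°
edge 2: e_2 = (+1.26, -5.33);  n_2 = (-0.9732, -0.2301)
edge 4: e_4 = (+0.52, +2.88);  n_4 = (+0.9841, -0.1777)
∠(n_2, n_4) = 156.46°
δ = |180° − 156.46°| = 23.54°
23.54° ≤ 2α = 53.13°  →  valid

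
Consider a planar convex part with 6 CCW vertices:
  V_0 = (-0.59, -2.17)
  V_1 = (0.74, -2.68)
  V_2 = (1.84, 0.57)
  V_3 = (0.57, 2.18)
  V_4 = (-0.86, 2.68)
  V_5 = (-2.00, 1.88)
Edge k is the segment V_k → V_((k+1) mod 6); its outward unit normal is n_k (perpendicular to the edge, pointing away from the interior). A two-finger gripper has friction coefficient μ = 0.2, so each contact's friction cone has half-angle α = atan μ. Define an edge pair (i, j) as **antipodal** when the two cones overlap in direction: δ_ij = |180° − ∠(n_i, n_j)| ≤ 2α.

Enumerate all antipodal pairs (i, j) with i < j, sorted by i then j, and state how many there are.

count = 2; pairs: (0,3), (2,5)

α = atan 0.2 = 11.31°;  2α = 22.62°
n_0 = (-0.3580, -0.9337)
n_1 = (+0.9472, -0.3206)
n_2 = (+0.7851, +0.6193)
n_3 = (+0.3301, +0.9440)
n_4 = (-0.5744, +0.8186)
n_5 = (-0.9444, -0.3288)
  (0,1): δ = 87.72°  ·
  (0,2): δ = 30.75°  ·
  (0,3): δ = 1.71°  ✓
  (0,4): δ = 56.04°  ·
  (0,5): δ = 130.18°  ·
  (1,2): δ = 123.03°  ·
  (1,3): δ = 90.57°  ·
  (1,4): δ = 36.24°  ·
  (1,5): δ = 37.89°  ·
  (2,3): δ = 147.54°  ·
  (2,4): δ = 93.21°  ·
  (2,5): δ = 19.07°  ✓
  (3,4): δ = 125.67°  ·
  (3,5): δ = 51.53°  ·
  (4,5): δ = 105.86°  ·
antipodal pairs: 2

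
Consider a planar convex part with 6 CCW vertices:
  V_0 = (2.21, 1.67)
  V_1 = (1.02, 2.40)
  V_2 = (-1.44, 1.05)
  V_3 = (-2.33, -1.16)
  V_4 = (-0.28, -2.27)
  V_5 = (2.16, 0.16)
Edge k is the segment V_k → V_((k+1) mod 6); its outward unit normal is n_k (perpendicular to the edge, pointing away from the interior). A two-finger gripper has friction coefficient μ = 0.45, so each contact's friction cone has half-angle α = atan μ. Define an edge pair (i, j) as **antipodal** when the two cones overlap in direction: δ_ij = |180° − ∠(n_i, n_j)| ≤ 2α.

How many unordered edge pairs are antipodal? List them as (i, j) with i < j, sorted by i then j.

count = 4; pairs: (0,3), (1,4), (2,4), (2,5)

α = atan 0.45 = 24.23°;  2α = 48.46°
n_0 = (+0.5229, +0.8524)
n_1 = (-0.4811, +0.8767)
n_2 = (-0.9276, +0.3736)
n_3 = (-0.4761, -0.8794)
n_4 = (+0.7057, -0.7086)
n_5 = (+0.9995, -0.0331)
  (0,1): δ = 119.72°  ·
  (0,2): δ = 80.41°  ·
  (0,3): δ = 3.09°  ✓
  (0,4): δ = 76.41°  ·
  (0,5): δ = 119.63°  ·
  (1,2): δ = 140.69°  ·
  (1,3): δ = 57.19°  ·
  (1,4): δ = 16.13°  ✓
  (1,5): δ = 59.35°  ·
  (2,3): δ = 96.50°  ·
  (2,4): δ = 23.18°  ✓
  (2,5): δ = 20.04°  ✓
  (3,4): δ = 106.68°  ·
  (3,5): δ = 63.46°  ·
  (4,5): δ = 136.78°  ·
antipodal pairs: 4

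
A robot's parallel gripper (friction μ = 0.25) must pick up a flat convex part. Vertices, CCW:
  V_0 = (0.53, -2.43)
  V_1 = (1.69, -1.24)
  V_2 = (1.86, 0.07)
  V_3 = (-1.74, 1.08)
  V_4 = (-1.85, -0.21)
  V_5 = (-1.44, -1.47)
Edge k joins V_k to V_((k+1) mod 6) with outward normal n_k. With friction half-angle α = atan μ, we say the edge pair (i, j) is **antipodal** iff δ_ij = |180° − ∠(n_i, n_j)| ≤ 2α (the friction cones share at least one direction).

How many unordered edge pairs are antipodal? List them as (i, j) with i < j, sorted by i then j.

α = atan 0.25 = 14.04°;  2α = 28.07°
n_0 = (+0.7161, -0.6980)
n_1 = (+0.9917, -0.1287)
n_2 = (+0.2701, +0.9628)
n_3 = (-0.9964, +0.0850)
n_4 = (-0.9509, -0.3094)
n_5 = (-0.4381, -0.8989)
  (0,1): δ = 143.13°  ·
  (0,2): δ = 61.40°  ·
  (0,3): δ = 39.39°  ·
  (0,4): δ = 62.29°  ·
  (0,5): δ = 108.29°  ·
  (1,2): δ = 98.28°  ·
  (1,3): δ = 2.52°  ✓
  (1,4): δ = 25.42°  ✓
  (1,5): δ = 71.41°  ·
  (2,3): δ = 79.20°  ·
  (2,4): δ = 56.30°  ·
  (2,5): δ = 10.31°  ✓
  (3,4): δ = 157.10°  ·
  (3,5): δ = 111.11°  ·
  (4,5): δ = 134.01°  ·
antipodal pairs: 3

count = 3; pairs: (1,3), (1,4), (2,5)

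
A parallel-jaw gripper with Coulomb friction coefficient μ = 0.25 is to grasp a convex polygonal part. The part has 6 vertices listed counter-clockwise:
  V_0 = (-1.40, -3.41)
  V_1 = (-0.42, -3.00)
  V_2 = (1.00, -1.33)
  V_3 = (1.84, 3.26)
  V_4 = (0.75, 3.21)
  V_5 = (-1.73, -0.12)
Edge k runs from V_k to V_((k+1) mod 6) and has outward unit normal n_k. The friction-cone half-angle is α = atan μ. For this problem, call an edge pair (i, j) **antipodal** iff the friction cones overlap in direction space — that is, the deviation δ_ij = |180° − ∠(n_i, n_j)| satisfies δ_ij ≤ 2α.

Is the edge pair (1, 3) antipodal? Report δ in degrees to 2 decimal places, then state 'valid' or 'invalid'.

α = atan 0.25 = 14.04°;  2α = 28.07°
edge 1: e_1 = (+1.42, +1.67);  n_1 = (+0.7618, -0.6478)
edge 3: e_3 = (-1.09, -0.05);  n_3 = (-0.0458, +0.9989)
∠(n_1, n_3) = 133.00°
δ = |180° − 133.00°| = 47.00°
47.00° > 2α = 28.07°  →  invalid

δ = 47.00°, invalid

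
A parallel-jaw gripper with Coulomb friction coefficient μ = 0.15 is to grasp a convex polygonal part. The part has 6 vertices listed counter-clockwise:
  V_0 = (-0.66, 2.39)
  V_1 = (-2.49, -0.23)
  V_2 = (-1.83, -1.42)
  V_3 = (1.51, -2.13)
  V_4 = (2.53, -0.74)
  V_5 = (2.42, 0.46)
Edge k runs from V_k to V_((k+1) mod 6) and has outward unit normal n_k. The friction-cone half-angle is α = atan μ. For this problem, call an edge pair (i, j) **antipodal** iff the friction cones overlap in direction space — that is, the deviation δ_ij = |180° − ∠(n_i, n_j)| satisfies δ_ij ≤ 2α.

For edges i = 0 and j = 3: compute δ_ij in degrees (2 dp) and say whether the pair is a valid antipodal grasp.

α = atan 0.15 = 8.53°;  2α = 17.06°
edge 0: e_0 = (-1.83, -2.62);  n_0 = (-0.8198, +0.5726)
edge 3: e_3 = (+1.02, +1.39);  n_3 = (+0.8062, -0.5916)
∠(n_0, n_3) = 178.66°
δ = |180° − 178.66°| = 1.34°
1.34° ≤ 2α = 17.06°  →  valid

δ = 1.34°, valid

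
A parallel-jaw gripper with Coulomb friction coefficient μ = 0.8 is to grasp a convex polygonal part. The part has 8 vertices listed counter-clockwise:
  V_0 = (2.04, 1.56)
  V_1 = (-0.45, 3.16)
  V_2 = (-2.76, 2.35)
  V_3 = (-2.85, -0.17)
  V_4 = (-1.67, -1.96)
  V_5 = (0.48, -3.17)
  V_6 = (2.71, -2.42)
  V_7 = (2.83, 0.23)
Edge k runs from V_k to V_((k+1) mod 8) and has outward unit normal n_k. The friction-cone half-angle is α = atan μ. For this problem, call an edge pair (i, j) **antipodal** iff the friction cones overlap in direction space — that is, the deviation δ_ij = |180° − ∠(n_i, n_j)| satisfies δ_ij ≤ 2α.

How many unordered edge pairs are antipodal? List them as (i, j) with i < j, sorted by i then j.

α = atan 0.8 = 38.66°;  2α = 77.32°
n_0 = (+0.5406, +0.8413)
n_1 = (-0.3309, +0.9437)
n_2 = (-0.9994, +0.0357)
n_3 = (-0.8349, -0.5504)
n_4 = (-0.4905, -0.8715)
n_5 = (+0.3188, -0.9478)
n_6 = (+0.9990, -0.0452)
n_7 = (+0.8598, +0.5107)
  (0,1): δ = 127.95°  ·
  (0,2): δ = 59.32°  ✓
  (0,3): δ = 23.88°  ✓
  (0,4): δ = 3.35°  ✓
  (0,5): δ = 51.31°  ✓
  (0,6): δ = 120.13°  ·
  (0,7): δ = 153.43°  ·
  (1,2): δ = 111.37°  ·
  (1,3): δ = 75.93°  ✓
  (1,4): δ = 48.69°  ✓
  (1,5): δ = 0.73°  ✓
  (1,6): δ = 68.08°  ✓
  (1,7): δ = 101.39°  ·
  (2,3): δ = 144.56°  ·
  (2,4): δ = 117.32°  ·
  (2,5): δ = 69.37°  ✓
  (2,6): δ = 0.55°  ✓
  (2,7): δ = 32.76°  ✓
  (3,4): δ = 152.76°  ·
  (3,5): δ = 104.80°  ·
  (3,6): δ = 35.99°  ✓
  (3,7): δ = 2.68°  ✓
  (4,5): δ = 132.04°  ·
  (4,6): δ = 63.22°  ✓
  (4,7): δ = 29.92°  ✓
  (5,6): δ = 111.18°  ·
  (5,7): δ = 77.88°  ·
  (6,7): δ = 146.70°  ·
antipodal pairs: 15

count = 15; pairs: (0,2), (0,3), (0,4), (0,5), (1,3), (1,4), (1,5), (1,6), (2,5), (2,6), (2,7), (3,6), (3,7), (4,6), (4,7)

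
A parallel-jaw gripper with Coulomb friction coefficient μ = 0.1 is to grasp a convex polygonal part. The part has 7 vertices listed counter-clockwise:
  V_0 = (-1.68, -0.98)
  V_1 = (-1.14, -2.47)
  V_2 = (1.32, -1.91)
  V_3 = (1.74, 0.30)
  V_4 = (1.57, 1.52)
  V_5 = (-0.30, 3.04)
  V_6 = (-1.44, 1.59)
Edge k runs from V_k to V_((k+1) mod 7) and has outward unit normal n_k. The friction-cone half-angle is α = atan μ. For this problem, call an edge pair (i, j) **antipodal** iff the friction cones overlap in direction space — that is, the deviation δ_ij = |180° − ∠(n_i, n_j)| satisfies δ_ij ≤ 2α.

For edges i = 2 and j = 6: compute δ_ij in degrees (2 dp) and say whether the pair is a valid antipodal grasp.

δ = 5.43°, valid

α = atan 0.1 = 5.71°;  2α = 11.42°
edge 2: e_2 = (+0.42, +2.21);  n_2 = (+0.9824, -0.1867)
edge 6: e_6 = (-0.24, -2.57);  n_6 = (-0.9957, +0.0930)
∠(n_2, n_6) = 174.57°
δ = |180° − 174.57°| = 5.43°
5.43° ≤ 2α = 11.42°  →  valid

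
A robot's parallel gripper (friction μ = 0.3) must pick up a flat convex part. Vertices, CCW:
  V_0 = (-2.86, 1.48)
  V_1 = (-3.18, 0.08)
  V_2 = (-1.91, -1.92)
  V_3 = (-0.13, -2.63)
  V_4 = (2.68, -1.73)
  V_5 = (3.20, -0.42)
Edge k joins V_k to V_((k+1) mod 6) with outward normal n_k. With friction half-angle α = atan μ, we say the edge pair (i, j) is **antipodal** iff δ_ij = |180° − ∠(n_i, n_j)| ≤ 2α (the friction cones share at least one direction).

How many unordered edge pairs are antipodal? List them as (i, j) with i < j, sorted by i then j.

α = atan 0.3 = 16.70°;  2α = 33.40°
n_0 = (-0.9749, +0.2228)
n_1 = (-0.8442, -0.5361)
n_2 = (-0.3705, -0.9288)
n_3 = (+0.3050, -0.9523)
n_4 = (+0.9295, -0.3689)
n_5 = (+0.2992, +0.9542)
  (0,1): δ = 134.71°  ·
  (0,2): δ = 98.87°  ·
  (0,3): δ = 59.37°  ·
  (0,4): δ = 8.78°  ✓
  (0,5): δ = 85.47°  ·
  (1,2): δ = 144.16°  ·
  (1,3): δ = 104.66°  ·
  (1,4): δ = 54.07°  ·
  (1,5): δ = 40.18°  ·
  (2,3): δ = 140.49°  ·
  (2,4): δ = 89.90°  ·
  (2,5): δ = 4.34°  ✓
  (3,4): δ = 129.41°  ·
  (3,5): δ = 35.17°  ·
  (4,5): δ = 85.76°  ·
antipodal pairs: 2

count = 2; pairs: (0,4), (2,5)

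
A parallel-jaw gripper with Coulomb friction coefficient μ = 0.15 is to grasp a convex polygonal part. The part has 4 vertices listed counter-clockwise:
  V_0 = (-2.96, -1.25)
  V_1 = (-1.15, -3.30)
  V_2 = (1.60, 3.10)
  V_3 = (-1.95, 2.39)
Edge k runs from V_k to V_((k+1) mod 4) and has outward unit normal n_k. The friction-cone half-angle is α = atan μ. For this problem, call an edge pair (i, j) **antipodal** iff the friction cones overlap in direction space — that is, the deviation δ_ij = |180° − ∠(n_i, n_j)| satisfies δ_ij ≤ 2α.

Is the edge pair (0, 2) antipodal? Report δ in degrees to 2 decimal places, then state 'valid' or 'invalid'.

α = atan 0.15 = 8.53°;  2α = 17.06°
edge 0: e_0 = (+1.81, -2.05);  n_0 = (-0.7496, -0.6619)
edge 2: e_2 = (-3.55, -0.71);  n_2 = (-0.1961, +0.9806)
∠(n_0, n_2) = 120.13°
δ = |180° − 120.13°| = 59.87°
59.87° > 2α = 17.06°  →  invalid

δ = 59.87°, invalid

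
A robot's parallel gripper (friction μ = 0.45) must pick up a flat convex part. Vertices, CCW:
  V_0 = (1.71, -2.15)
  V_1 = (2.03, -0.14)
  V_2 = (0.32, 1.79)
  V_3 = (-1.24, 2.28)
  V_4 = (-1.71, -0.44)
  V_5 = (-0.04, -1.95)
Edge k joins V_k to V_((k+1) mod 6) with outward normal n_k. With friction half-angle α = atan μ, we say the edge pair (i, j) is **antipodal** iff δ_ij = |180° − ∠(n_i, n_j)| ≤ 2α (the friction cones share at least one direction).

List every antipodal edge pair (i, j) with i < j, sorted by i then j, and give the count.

count = 5; pairs: (0,3), (1,4), (1,5), (2,4), (2,5)

α = atan 0.45 = 24.23°;  2α = 48.46°
n_0 = (+0.9876, -0.1572)
n_1 = (+0.7485, +0.6632)
n_2 = (+0.2997, +0.9540)
n_3 = (-0.9854, +0.1703)
n_4 = (-0.6707, -0.7417)
n_5 = (-0.1135, -0.9935)
  (0,1): δ = 129.41°  ·
  (0,2): δ = 98.39°  ·
  (0,3): δ = 0.76°  ✓
  (0,4): δ = 56.93°  ·
  (0,5): δ = 92.53°  ·
  (1,2): δ = 148.98°  ·
  (1,3): δ = 51.34°  ·
  (1,4): δ = 6.34°  ✓
  (1,5): δ = 41.94°  ✓
  (2,3): δ = 82.37°  ·
  (2,4): δ = 24.68°  ✓
  (2,5): δ = 10.92°  ✓
  (3,4): δ = 122.32°  ·
  (3,5): δ = 86.72°  ·
  (4,5): δ = 144.40°  ·
antipodal pairs: 5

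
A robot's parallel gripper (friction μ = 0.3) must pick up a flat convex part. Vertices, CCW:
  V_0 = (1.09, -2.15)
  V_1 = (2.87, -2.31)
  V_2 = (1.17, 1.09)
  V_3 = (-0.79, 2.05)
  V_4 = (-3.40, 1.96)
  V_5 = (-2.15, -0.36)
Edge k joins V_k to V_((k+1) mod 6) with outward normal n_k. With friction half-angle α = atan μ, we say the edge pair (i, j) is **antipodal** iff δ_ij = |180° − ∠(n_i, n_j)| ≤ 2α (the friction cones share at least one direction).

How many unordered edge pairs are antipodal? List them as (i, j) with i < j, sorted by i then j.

count = 5; pairs: (0,2), (0,3), (1,4), (2,5), (3,5)

α = atan 0.3 = 16.70°;  2α = 33.40°
n_0 = (-0.0895, -0.9960)
n_1 = (+0.8944, +0.4472)
n_2 = (+0.4399, +0.8981)
n_3 = (-0.0345, +0.9994)
n_4 = (-0.8803, -0.4743)
n_5 = (-0.4836, -0.8753)
  (0,1): δ = 58.30°  ·
  (0,2): δ = 20.96°  ✓
  (0,3): δ = 7.11°  ✓
  (0,4): δ = 123.45°  ·
  (0,5): δ = 156.22°  ·
  (1,2): δ = 142.66°  ·
  (1,3): δ = 114.59°  ·
  (1,4): δ = 1.75°  ✓
  (1,5): δ = 34.52°  ·
  (2,3): δ = 151.93°  ·
  (2,4): δ = 35.59°  ·
  (2,5): δ = 2.82°  ✓
  (3,4): δ = 63.66°  ·
  (3,5): δ = 30.89°  ✓
  (4,5): δ = 147.23°  ·
antipodal pairs: 5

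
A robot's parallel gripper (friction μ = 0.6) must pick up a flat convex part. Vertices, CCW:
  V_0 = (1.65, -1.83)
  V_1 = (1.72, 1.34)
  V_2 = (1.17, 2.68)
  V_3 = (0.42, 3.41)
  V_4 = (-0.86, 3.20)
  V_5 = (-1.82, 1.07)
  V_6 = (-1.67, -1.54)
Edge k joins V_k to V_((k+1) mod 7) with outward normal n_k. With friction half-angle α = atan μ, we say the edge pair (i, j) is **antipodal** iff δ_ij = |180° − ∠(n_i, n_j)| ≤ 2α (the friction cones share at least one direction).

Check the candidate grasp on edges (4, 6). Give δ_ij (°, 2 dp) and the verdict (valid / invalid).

α = atan 0.6 = 30.96°;  2α = 61.93°
edge 4: e_4 = (-0.96, -2.13);  n_4 = (-0.9117, +0.4109)
edge 6: e_6 = (+3.32, -0.29);  n_6 = (-0.0870, -0.9962)
∠(n_4, n_6) = 109.27°
δ = |180° − 109.27°| = 70.73°
70.73° > 2α = 61.93°  →  invalid

δ = 70.73°, invalid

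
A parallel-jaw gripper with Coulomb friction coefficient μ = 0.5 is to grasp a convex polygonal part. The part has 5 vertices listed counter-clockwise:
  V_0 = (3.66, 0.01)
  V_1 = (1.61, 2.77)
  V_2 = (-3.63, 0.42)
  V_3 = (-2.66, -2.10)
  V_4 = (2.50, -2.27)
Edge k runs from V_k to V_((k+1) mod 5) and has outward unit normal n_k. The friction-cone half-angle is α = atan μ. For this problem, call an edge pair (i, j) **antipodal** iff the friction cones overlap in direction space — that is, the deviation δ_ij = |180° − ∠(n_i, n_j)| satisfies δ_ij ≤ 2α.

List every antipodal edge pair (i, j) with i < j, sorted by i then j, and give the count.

α = atan 0.5 = 26.57°;  2α = 53.13°
n_0 = (+0.8028, +0.5963)
n_1 = (-0.4092, +0.9124)
n_2 = (-0.9333, -0.3592)
n_3 = (-0.0329, -0.9995)
n_4 = (+0.8913, -0.4535)
  (0,1): δ = 102.45°  ·
  (0,2): δ = 15.55°  ✓
  (0,3): δ = 51.51°  ✓
  (0,4): δ = 116.43°  ·
  (1,2): δ = 93.10°  ·
  (1,3): δ = 26.04°  ✓
  (1,4): δ = 38.88°  ✓
  (2,3): δ = 112.94°  ·
  (2,4): δ = 48.02°  ✓
  (3,4): δ = 115.08°  ·
antipodal pairs: 5

count = 5; pairs: (0,2), (0,3), (1,3), (1,4), (2,4)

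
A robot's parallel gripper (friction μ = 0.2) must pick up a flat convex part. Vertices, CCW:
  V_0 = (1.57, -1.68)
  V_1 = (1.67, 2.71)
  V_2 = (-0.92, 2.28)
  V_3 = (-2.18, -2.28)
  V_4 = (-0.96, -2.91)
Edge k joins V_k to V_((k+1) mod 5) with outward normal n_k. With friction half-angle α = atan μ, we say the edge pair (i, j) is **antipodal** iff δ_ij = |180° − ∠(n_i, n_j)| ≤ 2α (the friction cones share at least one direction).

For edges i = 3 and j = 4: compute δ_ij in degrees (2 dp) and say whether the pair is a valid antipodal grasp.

δ = 126.76°, invalid

α = atan 0.2 = 11.31°;  2α = 22.62°
edge 3: e_3 = (+1.22, -0.63);  n_3 = (-0.4588, -0.8885)
edge 4: e_4 = (+2.53, +1.23);  n_4 = (+0.4372, -0.8993)
∠(n_3, n_4) = 53.24°
δ = |180° − 53.24°| = 126.76°
126.76° > 2α = 22.62°  →  invalid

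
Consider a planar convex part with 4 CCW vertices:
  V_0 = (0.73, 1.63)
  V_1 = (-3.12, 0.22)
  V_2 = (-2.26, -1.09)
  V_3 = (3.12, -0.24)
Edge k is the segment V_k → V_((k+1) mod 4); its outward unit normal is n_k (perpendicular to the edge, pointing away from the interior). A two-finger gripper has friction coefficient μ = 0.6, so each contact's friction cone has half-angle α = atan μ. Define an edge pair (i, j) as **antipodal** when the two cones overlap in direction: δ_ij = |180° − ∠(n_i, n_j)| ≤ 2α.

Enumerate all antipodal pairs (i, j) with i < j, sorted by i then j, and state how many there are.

α = atan 0.6 = 30.96°;  2α = 61.93°
n_0 = (-0.3439, +0.9390)
n_1 = (-0.8360, -0.5488)
n_2 = (+0.1561, -0.9877)
n_3 = (+0.6162, +0.7876)
  (0,1): δ = 76.83°  ·
  (0,2): δ = 11.14°  ✓
  (0,3): δ = 121.84°  ·
  (1,2): δ = 114.31°  ·
  (1,3): δ = 18.67°  ✓
  (2,3): δ = 47.02°  ✓
antipodal pairs: 3

count = 3; pairs: (0,2), (1,3), (2,3)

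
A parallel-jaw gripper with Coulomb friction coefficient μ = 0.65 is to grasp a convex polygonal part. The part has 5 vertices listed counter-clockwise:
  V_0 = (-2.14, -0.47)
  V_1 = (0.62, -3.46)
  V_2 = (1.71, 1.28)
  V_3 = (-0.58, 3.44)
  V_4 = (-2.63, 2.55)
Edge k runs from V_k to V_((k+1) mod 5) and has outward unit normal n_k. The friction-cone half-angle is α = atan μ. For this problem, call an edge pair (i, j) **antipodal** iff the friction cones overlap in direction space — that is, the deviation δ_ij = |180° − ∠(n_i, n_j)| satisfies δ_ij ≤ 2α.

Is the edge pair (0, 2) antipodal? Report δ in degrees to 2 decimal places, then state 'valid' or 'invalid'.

δ = 3.96°, valid

α = atan 0.65 = 33.02°;  2α = 66.05°
edge 0: e_0 = (+2.76, -2.99);  n_0 = (-0.7348, -0.6783)
edge 2: e_2 = (-2.29, +2.16);  n_2 = (+0.6862, +0.7275)
∠(n_0, n_2) = 176.04°
δ = |180° − 176.04°| = 3.96°
3.96° ≤ 2α = 66.05°  →  valid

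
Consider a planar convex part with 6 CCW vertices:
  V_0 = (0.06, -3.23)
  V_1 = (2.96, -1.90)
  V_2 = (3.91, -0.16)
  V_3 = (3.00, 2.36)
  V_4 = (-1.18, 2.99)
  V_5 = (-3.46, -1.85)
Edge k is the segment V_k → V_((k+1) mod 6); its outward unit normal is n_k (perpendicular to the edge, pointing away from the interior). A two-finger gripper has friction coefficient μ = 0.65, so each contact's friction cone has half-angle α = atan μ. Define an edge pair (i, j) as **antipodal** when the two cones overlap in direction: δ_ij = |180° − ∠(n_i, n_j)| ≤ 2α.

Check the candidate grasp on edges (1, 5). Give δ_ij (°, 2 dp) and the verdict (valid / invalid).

δ = 97.23°, invalid

α = atan 0.65 = 33.02°;  2α = 66.05°
edge 1: e_1 = (+0.95, +1.74);  n_1 = (+0.8777, -0.4792)
edge 5: e_5 = (+3.52, -1.38);  n_5 = (-0.3650, -0.9310)
∠(n_1, n_5) = 82.77°
δ = |180° − 82.77°| = 97.23°
97.23° > 2α = 66.05°  →  invalid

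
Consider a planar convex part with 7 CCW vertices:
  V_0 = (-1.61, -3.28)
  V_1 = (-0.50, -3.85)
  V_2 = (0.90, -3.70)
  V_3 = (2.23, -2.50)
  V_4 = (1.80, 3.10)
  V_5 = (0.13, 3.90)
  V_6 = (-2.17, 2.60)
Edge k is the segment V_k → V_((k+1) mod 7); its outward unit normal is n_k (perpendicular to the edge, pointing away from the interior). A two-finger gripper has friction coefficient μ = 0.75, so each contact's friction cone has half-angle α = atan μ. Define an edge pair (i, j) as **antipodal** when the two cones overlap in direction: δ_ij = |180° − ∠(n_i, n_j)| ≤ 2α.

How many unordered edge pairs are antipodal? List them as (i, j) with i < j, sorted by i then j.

α = atan 0.75 = 36.87°;  2α = 73.74°
n_0 = (-0.4568, -0.8896)
n_1 = (+0.1065, -0.9943)
n_2 = (+0.6699, -0.7425)
n_3 = (+0.9971, +0.0766)
n_4 = (+0.4320, +0.9019)
n_5 = (-0.4921, +0.8706)
n_6 = (-0.9955, -0.0948)
  (0,1): δ = 146.70°  ·
  (0,2): δ = 110.76°  ·
  (0,3): δ = 58.43°  ✓
  (0,4): δ = 1.58°  ✓
  (0,5): δ = 56.66°  ✓
  (0,6): δ = 122.62°  ·
  (1,2): δ = 144.06°  ·
  (1,3): δ = 91.72°  ·
  (1,4): δ = 31.71°  ✓
  (1,5): δ = 23.36°  ✓
  (1,6): δ = 89.32°  ·
  (2,3): δ = 127.67°  ·
  (2,4): δ = 67.65°  ✓
  (2,5): δ = 12.58°  ✓
  (2,6): δ = 53.38°  ✓
  (3,4): δ = 119.99°  ·
  (3,5): δ = 64.91°  ✓
  (3,6): δ = 1.05°  ✓
  (4,5): δ = 124.93°  ·
  (4,6): δ = 58.96°  ✓
  (5,6): δ = 114.04°  ·
antipodal pairs: 11

count = 11; pairs: (0,3), (0,4), (0,5), (1,4), (1,5), (2,4), (2,5), (2,6), (3,5), (3,6), (4,6)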